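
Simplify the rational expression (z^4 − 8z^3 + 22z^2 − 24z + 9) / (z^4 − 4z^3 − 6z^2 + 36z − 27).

(z − 1)/(z + 3)

Repeated division with remainder:
  z^4 − 8z^3 + 22z^2 − 24z + 9 = (z^4 − 4z^3 − 6z^2 + 36z − 27) + (−4z^3 + 28z^2 − 60z + 36)
  z^4 − 4z^3 − 6z^2 + 36z − 27 = (−(1/4)z − 3/4)(−4z^3 + 28z^2 − 60z + 36) + (0)
Last nonzero remainder: −4z^3 + 28z^2 − 60z + 36. Dividing through by −4 gives the monic gcd z^3 − 7z^2 + 15z − 9.
Cancel z^3 − 7z^2 + 15z − 9 from numerator and denominator to get the reduced form.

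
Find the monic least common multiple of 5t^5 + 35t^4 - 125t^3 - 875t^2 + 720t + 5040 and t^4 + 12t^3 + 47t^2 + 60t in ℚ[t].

t^7 + 12t^6 + 10t^5 - 300t^4 - 731t^3 + 1728t^2 + 5040t

Repeated division with remainder:
  5t^5 + 35t^4 - 125t^3 - 875t^2 + 720t + 5040 = (5t - 25)(t^4 + 12t^3 + 47t^2 + 60t) + (-60t^3 + 2220t + 5040)
  t^4 + 12t^3 + 47t^2 + 60t = (-(1/60)t - 1/5)(-60t^3 + 2220t + 5040) + (84t^2 + 588t + 1008)
  -60t^3 + 2220t + 5040 = (-(5/7)t + 5)(84t^2 + 588t + 1008) + (0)
Last nonzero remainder: 84t^2 + 588t + 1008. Dividing through by 84 gives the monic gcd t^2 + 7t + 12.
Then lcm(f, g) = f·g / gcd(f, g); expanding and making the result monic gives the answer.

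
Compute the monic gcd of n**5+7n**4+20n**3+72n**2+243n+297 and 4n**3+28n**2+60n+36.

n**2+6n+9

By polynomial division,
  n**5+7n**4+20n**3+72n**2+243n+297 = ((1/4)n**2+5/4)(4n**3+28n**2+60n+36) + (28n**2+168n+252)
  4n**3+28n**2+60n+36 = ((1/7)n+1/7)(28n**2+168n+252) + (0)
Last nonzero remainder: 28n**2+168n+252. Dividing through by 28 gives the monic gcd n**2+6n+9.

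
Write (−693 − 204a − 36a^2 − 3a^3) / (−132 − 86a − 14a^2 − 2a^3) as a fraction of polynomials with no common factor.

(21 + 3a)/(4 + 2a)

Euclidean algorithm in ℚ[a]:
  −3a^3 − 36a^2 − 204a − 693 = (3/2)(−2a^3 − 14a^2 − 86a − 132) + (−15a^2 − 75a − 495)
  −2a^3 − 14a^2 − 86a − 132 = ((2/15)a + 4/15)(−15a^2 − 75a − 495) + (0)
Last nonzero remainder: −15a^2 − 75a − 495. Dividing through by −15 gives the monic gcd a^2 + 5a + 33.
Cancel a^2 + 5a + 33 from numerator and denominator to get the reduced form.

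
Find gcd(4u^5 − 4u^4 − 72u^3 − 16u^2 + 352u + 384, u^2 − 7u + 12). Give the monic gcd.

By polynomial division,
  4u^5 − 4u^4 − 72u^3 − 16u^2 + 352u + 384 = (4u^3 + 24u^2 + 48u + 32)(u^2 − 7u + 12) + (0)
The last nonzero remainder u^2 − 7u + 12 is already monic.

u^2 − 7u + 12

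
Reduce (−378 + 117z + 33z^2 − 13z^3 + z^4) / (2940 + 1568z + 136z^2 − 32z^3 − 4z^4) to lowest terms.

(−18 + 9z − z^2)/(140 + 48z + 4z^2)

Euclidean algorithm in ℚ[z]:
  z^4 − 13z^3 + 33z^2 + 117z − 378 = (−1/4)(−4z^4 − 32z^3 + 136z^2 + 1568z + 2940) + (−21z^3 + 67z^2 + 509z + 357)
  −4z^4 − 32z^3 + 136z^2 + 1568z + 2940 = ((4/21)z + 940/441)(−21z^3 + 67z^2 + 509z + 357) + (−(45760/441)z^2 + (183040/441)z + 45760/21)
  −21z^3 + 67z^2 + 509z + 357 = ((9261/45760)z + 7497/45760)(−(45760/441)z^2 + (183040/441)z + 45760/21) + (0)
Last nonzero remainder: −(45760/441)z^2 + (183040/441)z + 45760/21. Dividing through by −45760/441 gives the monic gcd z^2 − 4z − 21.
Cancel z^2 − 4z − 21 from numerator and denominator to get the reduced form.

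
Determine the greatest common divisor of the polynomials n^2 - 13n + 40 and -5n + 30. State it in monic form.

1

Apply the Euclidean algorithm:
  n^2 - 13n + 40 = (-(1/5)n + 7/5)(-5n + 30) + (-2)
  -5n + 30 = ((5/2)n - 15)(-2) + (0)
The last nonzero remainder is the constant -2, so the polynomials are coprime and gcd = 1.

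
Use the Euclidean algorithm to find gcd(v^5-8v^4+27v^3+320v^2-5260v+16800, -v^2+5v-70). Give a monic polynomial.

v^2-5v+70

Euclidean algorithm in ℚ[v]:
  v^5-8v^4+27v^3+320v^2-5260v+16800 = (-v^3+3v^2+58v-240)(-v^2+5v-70) + (0)
Last nonzero remainder: -v^2+5v-70. Dividing through by -1 gives the monic gcd v^2-5v+70.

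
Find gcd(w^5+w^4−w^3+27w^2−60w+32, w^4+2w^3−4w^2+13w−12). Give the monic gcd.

w^2+3w−4

Repeated division with remainder:
  w^5+w^4−w^3+27w^2−60w+32 = (w−1)(w^4+2w^3−4w^2+13w−12) + (5w^3+10w^2−35w+20)
  w^4+2w^3−4w^2+13w−12 = ((1/5)w)(5w^3+10w^2−35w+20) + (3w^2+9w−12)
  5w^3+10w^2−35w+20 = ((5/3)w−5/3)(3w^2+9w−12) + (0)
Last nonzero remainder: 3w^2+9w−12. Dividing through by 3 gives the monic gcd w^2+3w−4.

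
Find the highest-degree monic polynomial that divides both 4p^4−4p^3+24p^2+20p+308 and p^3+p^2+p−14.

p^2+3p+7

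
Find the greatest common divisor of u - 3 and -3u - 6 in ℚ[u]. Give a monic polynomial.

1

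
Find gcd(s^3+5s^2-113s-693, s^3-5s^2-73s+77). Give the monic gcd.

Repeated division with remainder:
  s^3+5s^2-113s-693 = (s^3-5s^2-73s+77) + (10s^2-40s-770)
  s^3-5s^2-73s+77 = ((1/10)s-1/10)(10s^2-40s-770) + (0)
Last nonzero remainder: 10s^2-40s-770. Dividing through by 10 gives the monic gcd s^2-4s-77.

s^2-4s-77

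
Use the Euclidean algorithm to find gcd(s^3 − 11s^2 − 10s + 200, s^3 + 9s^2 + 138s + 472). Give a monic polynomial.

Euclidean algorithm in ℚ[s]:
  s^3 − 11s^2 − 10s + 200 = (s^3 + 9s^2 + 138s + 472) + (−20s^2 − 148s − 272)
  s^3 + 9s^2 + 138s + 472 = (−(1/20)s − 2/25)(−20s^2 − 148s − 272) + ((2814/25)s + 11256/25)
  −20s^2 − 148s − 272 = (−(250/1407)s − 850/1407)((2814/25)s + 11256/25) + (0)
Last nonzero remainder: (2814/25)s + 11256/25. Dividing through by 2814/25 gives the monic gcd s + 4.

s + 4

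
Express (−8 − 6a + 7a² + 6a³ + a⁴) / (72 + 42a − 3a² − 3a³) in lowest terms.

(4 + a − 4a² − a³)/(−36 − 3a + 3a²)

Repeated division with remainder:
  a⁴ + 6a³ + 7a² − 6a − 8 = (−(1/3)a − 5/3)(−3a³ − 3a² + 42a + 72) + (16a² + 88a + 112)
  −3a³ − 3a² + 42a + 72 = (−(3/16)a + 27/32)(16a² + 88a + 112) + (−(45/4)a − 45/2)
  16a² + 88a + 112 = (−(64/45)a − 224/45)(−(45/4)a − 45/2) + (0)
Last nonzero remainder: −(45/4)a − 45/2. Dividing through by −45/4 gives the monic gcd a + 2.
Cancel a + 2 from numerator and denominator to get the reduced form.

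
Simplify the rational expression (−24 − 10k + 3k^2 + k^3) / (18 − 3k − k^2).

(−8 − 6k − k^2)/(6 + k)

Apply the Euclidean algorithm:
  k^3 + 3k^2 − 10k − 24 = (−k)(−k^2 − 3k + 18) + (8k − 24)
  −k^2 − 3k + 18 = (−(1/8)k − 3/4)(8k − 24) + (0)
Last nonzero remainder: 8k − 24. Dividing through by 8 gives the monic gcd k − 3.
Cancel k − 3 from numerator and denominator to get the reduced form.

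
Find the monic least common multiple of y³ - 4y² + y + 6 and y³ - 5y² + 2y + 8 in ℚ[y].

Repeated division with remainder:
  y³ - 4y² + y + 6 = (y³ - 5y² + 2y + 8) + (y² - y - 2)
  y³ - 5y² + 2y + 8 = (y - 4)(y² - y - 2) + (0)
The last nonzero remainder y² - y - 2 is already monic.
Then lcm(f, g) = f·g / gcd(f, g); expanding and making the result monic gives the answer.

y⁴ - 8y³ + 17y² + 2y - 24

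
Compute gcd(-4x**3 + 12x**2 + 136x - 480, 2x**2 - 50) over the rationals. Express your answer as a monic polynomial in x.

x - 5

Repeated division with remainder:
  -4x**3 + 12x**2 + 136x - 480 = (-2x + 6)(2x**2 - 50) + (36x - 180)
  2x**2 - 50 = ((1/18)x + 5/18)(36x - 180) + (0)
Last nonzero remainder: 36x - 180. Dividing through by 36 gives the monic gcd x - 5.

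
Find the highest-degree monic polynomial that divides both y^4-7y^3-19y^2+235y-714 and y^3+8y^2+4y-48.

By polynomial division,
  y^4-7y^3-19y^2+235y-714 = (y-15)(y^3+8y^2+4y-48) + (97y^2+343y-1434)
  y^3+8y^2+4y-48 = ((1/97)y+433/9409)(97y^2+343y-1434) + ((28215/9409)y+169290/9409)
  97y^2+343y-1434 = ((912673/28215)y-2248751/28215)((28215/9409)y+169290/9409) + (0)
Last nonzero remainder: (28215/9409)y+169290/9409. Dividing through by 28215/9409 gives the monic gcd y+6.

y+6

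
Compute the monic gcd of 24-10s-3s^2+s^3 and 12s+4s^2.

3+s

By polynomial division,
  s^3-3s^2-10s+24 = ((1/4)s-3/2)(4s^2+12s) + (8s+24)
  4s^2+12s = ((1/2)s)(8s+24) + (0)
Last nonzero remainder: 8s+24. Dividing through by 8 gives the monic gcd s+3.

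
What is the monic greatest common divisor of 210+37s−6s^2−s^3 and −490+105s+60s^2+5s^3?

Euclidean algorithm in ℚ[s]:
  −s^3−6s^2+37s+210 = (−1/5)(5s^3+60s^2+105s−490) + (6s^2+58s+112)
  5s^3+60s^2+105s−490 = ((5/6)s+35/18)(6s^2+58s+112) + (−(910/9)s−6370/9)
  6s^2+58s+112 = (−(27/455)s−72/455)(−(910/9)s−6370/9) + (0)
Last nonzero remainder: −(910/9)s−6370/9. Dividing through by −910/9 gives the monic gcd s+7.

7+s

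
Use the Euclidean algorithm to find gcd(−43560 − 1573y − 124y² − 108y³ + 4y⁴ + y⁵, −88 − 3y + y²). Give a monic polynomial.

By polynomial division,
  y⁵ + 4y⁴ − 108y³ − 124y² − 1573y − 43560 = (y³ + 7y² + y + 495)(y² − 3y − 88) + (0)
The last nonzero remainder y² − 3y − 88 is already monic.

−88 − 3y + y²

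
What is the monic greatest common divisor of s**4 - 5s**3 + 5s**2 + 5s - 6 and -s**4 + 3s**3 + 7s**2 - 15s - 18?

s**2 - 2s - 3

Repeated division with remainder:
  s**4 - 5s**3 + 5s**2 + 5s - 6 = (-1)(-s**4 + 3s**3 + 7s**2 - 15s - 18) + (-2s**3 + 12s**2 - 10s - 24)
  -s**4 + 3s**3 + 7s**2 - 15s - 18 = ((1/2)s + 3/2)(-2s**3 + 12s**2 - 10s - 24) + (-6s**2 + 12s + 18)
  -2s**3 + 12s**2 - 10s - 24 = ((1/3)s - 4/3)(-6s**2 + 12s + 18) + (0)
Last nonzero remainder: -6s**2 + 12s + 18. Dividing through by -6 gives the monic gcd s**2 - 2s - 3.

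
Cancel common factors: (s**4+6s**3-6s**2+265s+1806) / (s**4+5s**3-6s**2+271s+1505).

(s+6)/(s+5)

Apply the Euclidean algorithm:
  s**4+6s**3-6s**2+265s+1806 = (s**4+5s**3-6s**2+271s+1505) + (s**3-6s+301)
  s**4+5s**3-6s**2+271s+1505 = (s+5)(s**3-6s+301) + (0)
The last nonzero remainder s**3-6s+301 is already monic.
Cancel s**3-6s+301 from numerator and denominator to get the reduced form.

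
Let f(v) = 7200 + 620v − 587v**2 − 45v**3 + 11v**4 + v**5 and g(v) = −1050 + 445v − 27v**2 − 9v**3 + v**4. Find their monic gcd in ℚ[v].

Euclidean algorithm in ℚ[v]:
  v**5 + 11v**4 − 45v**3 − 587v**2 + 620v + 7200 = (v + 20)(v**4 − 9v**3 − 27v**2 + 445v − 1050) + (162v**3 − 492v**2 − 7230v + 28200)
  v**4 − 9v**3 − 27v**2 + 445v − 1050 = ((1/162)v − 161/4374)(162v**3 − 492v**2 − 7230v + 28200) + (−(350/729)v**2 + (3500/729)v − 8750/729)
  162v**3 − 492v**2 − 7230v + 28200 = (−(59049/175)v − 411156/175)(−(350/729)v**2 + (3500/729)v − 8750/729) + (0)
Last nonzero remainder: −(350/729)v**2 + (3500/729)v − 8750/729. Dividing through by −350/729 gives the monic gcd v**2 − 10v + 25.

25 − 10v + v**2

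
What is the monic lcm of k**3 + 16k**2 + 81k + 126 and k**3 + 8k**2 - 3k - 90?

k**5 + 18k**4 + 98k**3 + 48k**2 - 963k - 1890

By polynomial division,
  k**3 + 16k**2 + 81k + 126 = (k**3 + 8k**2 - 3k - 90) + (8k**2 + 84k + 216)
  k**3 + 8k**2 - 3k - 90 = ((1/8)k - 5/16)(8k**2 + 84k + 216) + (-(15/4)k - 45/2)
  8k**2 + 84k + 216 = (-(32/15)k - 48/5)(-(15/4)k - 45/2) + (0)
Last nonzero remainder: -(15/4)k - 45/2. Dividing through by -15/4 gives the monic gcd k + 6.
Then lcm(f, g) = f·g / gcd(f, g); expanding and making the result monic gives the answer.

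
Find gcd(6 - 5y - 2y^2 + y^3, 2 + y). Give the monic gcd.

Repeated division with remainder:
  y^3 - 2y^2 - 5y + 6 = (y^2 - 4y + 3)(y + 2) + (0)
The last nonzero remainder y + 2 is already monic.

2 + y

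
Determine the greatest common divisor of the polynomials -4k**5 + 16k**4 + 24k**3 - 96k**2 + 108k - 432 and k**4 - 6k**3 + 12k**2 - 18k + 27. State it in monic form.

k**3 - 3k**2 + 3k - 9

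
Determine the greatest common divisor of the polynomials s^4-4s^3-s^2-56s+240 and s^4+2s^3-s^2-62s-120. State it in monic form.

Apply the Euclidean algorithm:
  s^4-4s^3-s^2-56s+240 = (s^4+2s^3-s^2-62s-120) + (-6s^3+6s+360)
  s^4+2s^3-s^2-62s-120 = (-(1/6)s-1/3)(-6s^3+6s+360) + (0)
Last nonzero remainder: -6s^3+6s+360. Dividing through by -6 gives the monic gcd s^3-s-60.

s^3-s-60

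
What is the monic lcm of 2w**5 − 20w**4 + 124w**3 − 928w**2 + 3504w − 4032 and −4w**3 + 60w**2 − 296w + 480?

w**6 − 15w**5 + 112w**4 − 774w**3 + 4072w**2 − 10776w + 10080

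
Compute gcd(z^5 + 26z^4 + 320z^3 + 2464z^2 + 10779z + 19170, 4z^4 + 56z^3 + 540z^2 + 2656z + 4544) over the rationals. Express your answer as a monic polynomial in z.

z^2 + 6z + 71

By polynomial division,
  z^5 + 26z^4 + 320z^3 + 2464z^2 + 10779z + 19170 = ((1/4)z + 3)(4z^4 + 56z^3 + 540z^2 + 2656z + 4544) + (17z^3 + 180z^2 + 1675z + 5538)
  4z^4 + 56z^3 + 540z^2 + 2656z + 4544 = ((4/17)z + 232/289)(17z^3 + 180z^2 + 1675z + 5538) + ((400/289)z^2 + (2400/289)z + 28400/289)
  17z^3 + 180z^2 + 1675z + 5538 = ((4913/400)z + 11271/200)((400/289)z^2 + (2400/289)z + 28400/289) + (0)
Last nonzero remainder: (400/289)z^2 + (2400/289)z + 28400/289. Dividing through by 400/289 gives the monic gcd z^2 + 6z + 71.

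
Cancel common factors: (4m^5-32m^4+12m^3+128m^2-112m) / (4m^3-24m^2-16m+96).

(m^3-8m^2+7m)/(m-6)

By polynomial division,
  4m^5-32m^4+12m^3+128m^2-112m = (m^2-2m-5)(4m^3-24m^2-16m+96) + (-120m^2+480)
  4m^3-24m^2-16m+96 = (-(1/30)m+1/5)(-120m^2+480) + (0)
Last nonzero remainder: -120m^2+480. Dividing through by -120 gives the monic gcd m^2-4.
Cancel m^2-4 from numerator and denominator to get the reduced form.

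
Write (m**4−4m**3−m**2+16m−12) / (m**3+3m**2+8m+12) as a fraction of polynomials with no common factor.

Repeated division with remainder:
  m**4−4m**3−m**2+16m−12 = (m−7)(m**3+3m**2+8m+12) + (12m**2+60m+72)
  m**3+3m**2+8m+12 = ((1/12)m−1/6)(12m**2+60m+72) + (12m+24)
  12m**2+60m+72 = (m+3)(12m+24) + (0)
Last nonzero remainder: 12m+24. Dividing through by 12 gives the monic gcd m+2.
Cancel m+2 from numerator and denominator to get the reduced form.

(m**3−6m**2+11m−6)/(m**2+m+6)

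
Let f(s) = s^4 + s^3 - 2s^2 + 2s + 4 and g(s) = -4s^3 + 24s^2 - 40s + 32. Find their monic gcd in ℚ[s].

Repeated division with remainder:
  s^4 + s^3 - 2s^2 + 2s + 4 = (-(1/4)s - 7/4)(-4s^3 + 24s^2 - 40s + 32) + (30s^2 - 60s + 60)
  -4s^3 + 24s^2 - 40s + 32 = (-(2/15)s + 8/15)(30s^2 - 60s + 60) + (0)
Last nonzero remainder: 30s^2 - 60s + 60. Dividing through by 30 gives the monic gcd s^2 - 2s + 2.

s^2 - 2s + 2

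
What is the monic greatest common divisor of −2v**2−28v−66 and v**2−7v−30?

v+3

Euclidean algorithm in ℚ[v]:
  −2v**2−28v−66 = (−2)(v**2−7v−30) + (−42v−126)
  v**2−7v−30 = (−(1/42)v+5/21)(−42v−126) + (0)
Last nonzero remainder: −42v−126. Dividing through by −42 gives the monic gcd v+3.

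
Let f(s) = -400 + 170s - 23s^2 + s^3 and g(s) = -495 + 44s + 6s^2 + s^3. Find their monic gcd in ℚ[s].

-5 + s

Apply the Euclidean algorithm:
  s^3 - 23s^2 + 170s - 400 = (s^3 + 6s^2 + 44s - 495) + (-29s^2 + 126s + 95)
  s^3 + 6s^2 + 44s - 495 = (-(1/29)s - 300/841)(-29s^2 + 126s + 95) + ((77559/841)s - 387795/841)
  -29s^2 + 126s + 95 = (-(24389/77559)s - 15979/77559)((77559/841)s - 387795/841) + (0)
Last nonzero remainder: (77559/841)s - 387795/841. Dividing through by 77559/841 gives the monic gcd s - 5.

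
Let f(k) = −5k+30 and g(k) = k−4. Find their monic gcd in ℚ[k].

1

Repeated division with remainder:
  −5k+30 = (−5)(k−4) + (10)
  k−4 = ((1/10)k−2/5)(10) + (0)
The last nonzero remainder is the constant 10, so the polynomials are coprime and gcd = 1.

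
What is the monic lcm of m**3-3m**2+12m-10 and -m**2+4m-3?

m**4-6m**3+21m**2-46m+30

Repeated division with remainder:
  m**3-3m**2+12m-10 = (-m-1)(-m**2+4m-3) + (13m-13)
  -m**2+4m-3 = (-(1/13)m+3/13)(13m-13) + (0)
Last nonzero remainder: 13m-13. Dividing through by 13 gives the monic gcd m-1.
Then lcm(f, g) = f·g / gcd(f, g); expanding and making the result monic gives the answer.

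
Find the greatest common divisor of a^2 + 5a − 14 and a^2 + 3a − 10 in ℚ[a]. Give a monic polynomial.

a − 2

Apply the Euclidean algorithm:
  a^2 + 5a − 14 = (a^2 + 3a − 10) + (2a − 4)
  a^2 + 3a − 10 = ((1/2)a + 5/2)(2a − 4) + (0)
Last nonzero remainder: 2a − 4. Dividing through by 2 gives the monic gcd a − 2.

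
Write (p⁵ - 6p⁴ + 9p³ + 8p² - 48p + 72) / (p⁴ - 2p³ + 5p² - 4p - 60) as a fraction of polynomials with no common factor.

(p³ - 5p² + 10p - 12)/(p² - p + 10)

Apply the Euclidean algorithm:
  p⁵ - 6p⁴ + 9p³ + 8p² - 48p + 72 = (p - 4)(p⁴ - 2p³ + 5p² - 4p - 60) + (-4p³ + 32p² - 4p - 168)
  p⁴ - 2p³ + 5p² - 4p - 60 = (-(1/4)p - 3/2)(-4p³ + 32p² - 4p - 168) + (52p² - 52p - 312)
  -4p³ + 32p² - 4p - 168 = (-(1/13)p + 7/13)(52p² - 52p - 312) + (0)
Last nonzero remainder: 52p² - 52p - 312. Dividing through by 52 gives the monic gcd p² - p - 6.
Cancel p² - p - 6 from numerator and denominator to get the reduced form.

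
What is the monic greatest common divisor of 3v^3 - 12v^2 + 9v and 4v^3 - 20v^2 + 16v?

v^2 - v

Repeated division with remainder:
  3v^3 - 12v^2 + 9v = (3/4)(4v^3 - 20v^2 + 16v) + (3v^2 - 3v)
  4v^3 - 20v^2 + 16v = ((4/3)v - 16/3)(3v^2 - 3v) + (0)
Last nonzero remainder: 3v^2 - 3v. Dividing through by 3 gives the monic gcd v^2 - v.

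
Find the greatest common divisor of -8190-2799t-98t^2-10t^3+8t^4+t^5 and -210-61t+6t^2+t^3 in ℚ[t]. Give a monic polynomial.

-210-61t+6t^2+t^3

Repeated division with remainder:
  t^5+8t^4-10t^3-98t^2-2799t-8190 = (t^2+2t+39)(t^3+6t^2-61t-210) + (0)
The last nonzero remainder t^3+6t^2-61t-210 is already monic.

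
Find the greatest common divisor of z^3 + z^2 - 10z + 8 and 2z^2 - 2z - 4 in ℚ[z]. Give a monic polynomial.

z - 2

Euclidean algorithm in ℚ[z]:
  z^3 + z^2 - 10z + 8 = ((1/2)z + 1)(2z^2 - 2z - 4) + (-6z + 12)
  2z^2 - 2z - 4 = (-(1/3)z - 1/3)(-6z + 12) + (0)
Last nonzero remainder: -6z + 12. Dividing through by -6 gives the monic gcd z - 2.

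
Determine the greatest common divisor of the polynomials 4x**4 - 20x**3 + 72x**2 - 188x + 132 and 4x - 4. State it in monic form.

x - 1

Repeated division with remainder:
  4x**4 - 20x**3 + 72x**2 - 188x + 132 = (x**3 - 4x**2 + 14x - 33)(4x - 4) + (0)
Last nonzero remainder: 4x - 4. Dividing through by 4 gives the monic gcd x - 1.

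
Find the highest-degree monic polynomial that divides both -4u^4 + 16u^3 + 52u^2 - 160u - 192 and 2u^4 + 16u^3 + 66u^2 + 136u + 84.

By polynomial division,
  -4u^4 + 16u^3 + 52u^2 - 160u - 192 = (-2)(2u^4 + 16u^3 + 66u^2 + 136u + 84) + (48u^3 + 184u^2 + 112u - 24)
  2u^4 + 16u^3 + 66u^2 + 136u + 84 = ((1/24)u + 25/144)(48u^3 + 184u^2 + 112u - 24) + ((529/18)u^2 + (1058/9)u + 529/6)
  48u^3 + 184u^2 + 112u - 24 = ((864/529)u - 144/529)((529/18)u^2 + (1058/9)u + 529/6) + (0)
Last nonzero remainder: (529/18)u^2 + (1058/9)u + 529/6. Dividing through by 529/18 gives the monic gcd u^2 + 4u + 3.

u^2 + 4u + 3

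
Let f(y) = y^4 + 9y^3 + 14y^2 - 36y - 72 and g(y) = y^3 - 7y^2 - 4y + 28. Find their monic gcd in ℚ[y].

y^2 - 4

By polynomial division,
  y^4 + 9y^3 + 14y^2 - 36y - 72 = (y + 16)(y^3 - 7y^2 - 4y + 28) + (130y^2 - 520)
  y^3 - 7y^2 - 4y + 28 = ((1/130)y - 7/130)(130y^2 - 520) + (0)
Last nonzero remainder: 130y^2 - 520. Dividing through by 130 gives the monic gcd y^2 - 4.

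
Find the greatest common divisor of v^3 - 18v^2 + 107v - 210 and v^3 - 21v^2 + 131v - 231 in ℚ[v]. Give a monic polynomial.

Apply the Euclidean algorithm:
  v^3 - 18v^2 + 107v - 210 = (v^3 - 21v^2 + 131v - 231) + (3v^2 - 24v + 21)
  v^3 - 21v^2 + 131v - 231 = ((1/3)v - 13/3)(3v^2 - 24v + 21) + (20v - 140)
  3v^2 - 24v + 21 = ((3/20)v - 3/20)(20v - 140) + (0)
Last nonzero remainder: 20v - 140. Dividing through by 20 gives the monic gcd v - 7.

v - 7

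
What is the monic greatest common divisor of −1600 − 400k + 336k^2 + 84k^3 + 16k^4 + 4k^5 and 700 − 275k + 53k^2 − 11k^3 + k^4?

Euclidean algorithm in ℚ[k]:
  4k^5 + 16k^4 + 84k^3 + 336k^2 − 400k − 1600 = (4k + 60)(k^4 − 11k^3 + 53k^2 − 275k + 700) + (532k^3 − 1744k^2 + 13300k − 43600)
  k^4 − 11k^3 + 53k^2 − 275k + 700 = ((1/532)k − 1027/70756)(532k^3 − 1744k^2 + 13300k − 43600) + ((47520/17689)k^2 + 1188000/17689)
  532k^3 − 1744k^2 + 13300k − 43600 = ((2352637/11880)k − 1928101/2970)((47520/17689)k^2 + 1188000/17689) + (0)
Last nonzero remainder: (47520/17689)k^2 + 1188000/17689. Dividing through by 47520/17689 gives the monic gcd k^2 + 25.

25 + k^2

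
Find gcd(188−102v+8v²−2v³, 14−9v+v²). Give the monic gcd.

−2+v

Apply the Euclidean algorithm:
  −2v³+8v²−102v+188 = (−2v−10)(v²−9v+14) + (−164v+328)
  v²−9v+14 = (−(1/164)v+7/164)(−164v+328) + (0)
Last nonzero remainder: −164v+328. Dividing through by −164 gives the monic gcd v−2.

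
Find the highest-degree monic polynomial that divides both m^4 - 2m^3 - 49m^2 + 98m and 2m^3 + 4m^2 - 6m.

Euclidean algorithm in ℚ[m]:
  m^4 - 2m^3 - 49m^2 + 98m = ((1/2)m - 2)(2m^3 + 4m^2 - 6m) + (-38m^2 + 86m)
  2m^3 + 4m^2 - 6m = (-(1/19)m - 81/361)(-38m^2 + 86m) + ((4800/361)m)
  -38m^2 + 86m = (-(6859/2400)m + 15523/2400)((4800/361)m) + (0)
Last nonzero remainder: (4800/361)m. Dividing through by 4800/361 gives the monic gcd m.

m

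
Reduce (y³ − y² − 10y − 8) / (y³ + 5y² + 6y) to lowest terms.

Repeated division with remainder:
  y³ − y² − 10y − 8 = (y³ + 5y² + 6y) + (−6y² − 16y − 8)
  y³ + 5y² + 6y = (−(1/6)y − 7/18)(−6y² − 16y − 8) + (−(14/9)y − 28/9)
  −6y² − 16y − 8 = ((27/7)y + 18/7)(−(14/9)y − 28/9) + (0)
Last nonzero remainder: −(14/9)y − 28/9. Dividing through by −14/9 gives the monic gcd y + 2.
Cancel y + 2 from numerator and denominator to get the reduced form.

(y² − 3y − 4)/(y² + 3y)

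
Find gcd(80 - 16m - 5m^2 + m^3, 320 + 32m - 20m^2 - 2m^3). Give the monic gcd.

Euclidean algorithm in ℚ[m]:
  m^3 - 5m^2 - 16m + 80 = (-1/2)(-2m^3 - 20m^2 + 32m + 320) + (-15m^2 + 240)
  -2m^3 - 20m^2 + 32m + 320 = ((2/15)m + 4/3)(-15m^2 + 240) + (0)
Last nonzero remainder: -15m^2 + 240. Dividing through by -15 gives the monic gcd m^2 - 16.

-16 + m^2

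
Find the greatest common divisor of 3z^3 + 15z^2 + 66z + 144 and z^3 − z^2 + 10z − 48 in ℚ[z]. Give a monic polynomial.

z^2 + 2z + 16

Euclidean algorithm in ℚ[z]:
  3z^3 + 15z^2 + 66z + 144 = (3)(z^3 − z^2 + 10z − 48) + (18z^2 + 36z + 288)
  z^3 − z^2 + 10z − 48 = ((1/18)z − 1/6)(18z^2 + 36z + 288) + (0)
Last nonzero remainder: 18z^2 + 36z + 288. Dividing through by 18 gives the monic gcd z^2 + 2z + 16.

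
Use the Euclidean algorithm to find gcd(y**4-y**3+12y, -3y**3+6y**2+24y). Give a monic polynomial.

By polynomial division,
  y**4-y**3+12y = (-(1/3)y-1/3)(-3y**3+6y**2+24y) + (10y**2+20y)
  -3y**3+6y**2+24y = (-(3/10)y+6/5)(10y**2+20y) + (0)
Last nonzero remainder: 10y**2+20y. Dividing through by 10 gives the monic gcd y**2+2y.

y**2+2y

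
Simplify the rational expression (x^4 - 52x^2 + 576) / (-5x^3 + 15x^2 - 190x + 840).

(-x^3 - 4x^2 + 36x + 144)/(5x^2 + 5x + 210)

Repeated division with remainder:
  x^4 - 52x^2 + 576 = (-(1/5)x - 3/5)(-5x^3 + 15x^2 - 190x + 840) + (-81x^2 + 54x + 1080)
  -5x^3 + 15x^2 - 190x + 840 = ((5/81)x - 35/243)(-81x^2 + 54x + 1080) + (-(2240/9)x + 8960/9)
  -81x^2 + 54x + 1080 = ((729/2240)x + 243/224)(-(2240/9)x + 8960/9) + (0)
Last nonzero remainder: -(2240/9)x + 8960/9. Dividing through by -2240/9 gives the monic gcd x - 4.
Cancel x - 4 from numerator and denominator to get the reduced form.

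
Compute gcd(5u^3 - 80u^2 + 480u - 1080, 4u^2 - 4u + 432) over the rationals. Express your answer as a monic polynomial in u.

1

By polynomial division,
  5u^3 - 80u^2 + 480u - 1080 = ((5/4)u - 75/4)(4u^2 - 4u + 432) + (-135u + 7020)
  4u^2 - 4u + 432 = (-(4/135)u - 68/45)(-135u + 7020) + (11040)
  -135u + 7020 = (-(9/736)u + 117/184)(11040) + (0)
The last nonzero remainder is the constant 11040, so the polynomials are coprime and gcd = 1.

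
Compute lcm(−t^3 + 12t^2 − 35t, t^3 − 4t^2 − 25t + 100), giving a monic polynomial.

t^5 − 11t^4 + 3t^3 + 275t^2 − 700t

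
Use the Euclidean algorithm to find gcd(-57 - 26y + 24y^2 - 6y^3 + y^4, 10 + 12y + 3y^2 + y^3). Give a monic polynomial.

1 + y

Euclidean algorithm in ℚ[y]:
  y^4 - 6y^3 + 24y^2 - 26y - 57 = (y - 9)(y^3 + 3y^2 + 12y + 10) + (39y^2 + 72y + 33)
  y^3 + 3y^2 + 12y + 10 = ((1/39)y + 5/169)(39y^2 + 72y + 33) + ((1525/169)y + 1525/169)
  39y^2 + 72y + 33 = ((6591/1525)y + 5577/1525)((1525/169)y + 1525/169) + (0)
Last nonzero remainder: (1525/169)y + 1525/169. Dividing through by 1525/169 gives the monic gcd y + 1.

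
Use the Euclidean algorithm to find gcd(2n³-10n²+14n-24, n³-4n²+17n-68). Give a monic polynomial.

Repeated division with remainder:
  2n³-10n²+14n-24 = (2)(n³-4n²+17n-68) + (-2n²-20n+112)
  n³-4n²+17n-68 = (-(1/2)n+7)(-2n²-20n+112) + (213n-852)
  -2n²-20n+112 = (-(2/213)n-28/213)(213n-852) + (0)
Last nonzero remainder: 213n-852. Dividing through by 213 gives the monic gcd n-4.

n-4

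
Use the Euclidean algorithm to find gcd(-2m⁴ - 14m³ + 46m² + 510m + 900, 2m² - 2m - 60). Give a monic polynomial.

m² - m - 30

Repeated division with remainder:
  -2m⁴ - 14m³ + 46m² + 510m + 900 = (-m² - 8m - 15)(2m² - 2m - 60) + (0)
Last nonzero remainder: 2m² - 2m - 60. Dividing through by 2 gives the monic gcd m² - m - 30.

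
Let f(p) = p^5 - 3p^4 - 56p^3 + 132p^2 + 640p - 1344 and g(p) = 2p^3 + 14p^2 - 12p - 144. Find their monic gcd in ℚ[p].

Apply the Euclidean algorithm:
  p^5 - 3p^4 - 56p^3 + 132p^2 + 640p - 1344 = ((1/2)p^2 - 5p + 10)(2p^3 + 14p^2 - 12p - 144) + (4p^2 + 40p + 96)
  2p^3 + 14p^2 - 12p - 144 = ((1/2)p - 3/2)(4p^2 + 40p + 96) + (0)
Last nonzero remainder: 4p^2 + 40p + 96. Dividing through by 4 gives the monic gcd p^2 + 10p + 24.

p^2 + 10p + 24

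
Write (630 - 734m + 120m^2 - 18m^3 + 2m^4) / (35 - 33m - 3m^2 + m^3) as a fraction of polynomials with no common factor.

(90 - 2m + 2m^2)/(5 + m)

Repeated division with remainder:
  2m^4 - 18m^3 + 120m^2 - 734m + 630 = (2m - 12)(m^3 - 3m^2 - 33m + 35) + (150m^2 - 1200m + 1050)
  m^3 - 3m^2 - 33m + 35 = ((1/150)m + 1/30)(150m^2 - 1200m + 1050) + (0)
Last nonzero remainder: 150m^2 - 1200m + 1050. Dividing through by 150 gives the monic gcd m^2 - 8m + 7.
Cancel m^2 - 8m + 7 from numerator and denominator to get the reduced form.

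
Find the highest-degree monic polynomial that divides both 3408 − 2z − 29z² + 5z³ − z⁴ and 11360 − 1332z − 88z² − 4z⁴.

71 − 3z + z²

Euclidean algorithm in ℚ[z]:
  −z⁴ + 5z³ − 29z² − 2z + 3408 = (1/4)(−4z⁴ − 88z² − 1332z + 11360) + (5z³ − 7z² + 331z + 568)
  −4z⁴ − 88z² − 1332z + 11360 = (−(4/5)z − 28/25)(5z³ − 7z² + 331z + 568) + ((4224/25)z² − (12672/25)z + 299904/25)
  5z³ − 7z² + 331z + 568 = ((125/4224)z + 25/528)((4224/25)z² − (12672/25)z + 299904/25) + (0)
Last nonzero remainder: (4224/25)z² − (12672/25)z + 299904/25. Dividing through by 4224/25 gives the monic gcd z² − 3z + 71.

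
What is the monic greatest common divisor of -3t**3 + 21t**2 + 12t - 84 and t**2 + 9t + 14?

Apply the Euclidean algorithm:
  -3t**3 + 21t**2 + 12t - 84 = (-3t + 48)(t**2 + 9t + 14) + (-378t - 756)
  t**2 + 9t + 14 = (-(1/378)t - 1/54)(-378t - 756) + (0)
Last nonzero remainder: -378t - 756. Dividing through by -378 gives the monic gcd t + 2.

t + 2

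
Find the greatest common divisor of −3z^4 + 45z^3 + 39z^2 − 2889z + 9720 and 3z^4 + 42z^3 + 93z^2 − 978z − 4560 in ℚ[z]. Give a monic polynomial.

By polynomial division,
  −3z^4 + 45z^3 + 39z^2 − 2889z + 9720 = (−1)(3z^4 + 42z^3 + 93z^2 − 978z − 4560) + (87z^3 + 132z^2 − 3867z + 5160)
  3z^4 + 42z^3 + 93z^2 − 978z − 4560 = ((1/29)z + 362/841)(87z^3 + 132z^2 − 3867z + 5160) + ((142572/841)z^2 + (427716/841)z − 5702880/841)
  87z^3 + 132z^2 − 3867z + 5160 = ((24389/47524)z − 36163/47524)((142572/841)z^2 + (427716/841)z − 5702880/841) + (0)
Last nonzero remainder: (142572/841)z^2 + (427716/841)z − 5702880/841. Dividing through by 142572/841 gives the monic gcd z^2 + 3z − 40.

z^2 + 3z − 40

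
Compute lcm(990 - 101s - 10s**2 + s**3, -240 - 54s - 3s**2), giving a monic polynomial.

Repeated division with remainder:
  s**3 - 10s**2 - 101s + 990 = (-(1/3)s + 28/3)(-3s**2 - 54s - 240) + (323s + 3230)
  -3s**2 - 54s - 240 = (-(3/323)s - 24/323)(323s + 3230) + (0)
Last nonzero remainder: 323s + 3230. Dividing through by 323 gives the monic gcd s + 10.
Then lcm(f, g) = f·g / gcd(f, g); expanding and making the result monic gives the answer.

7920 + 182s - 181s**2 - 2s**3 + s**4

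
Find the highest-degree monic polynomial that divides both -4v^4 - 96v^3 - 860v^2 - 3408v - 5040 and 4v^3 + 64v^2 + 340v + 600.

v^2 + 11v + 30

By polynomial division,
  -4v^4 - 96v^3 - 860v^2 - 3408v - 5040 = (-v - 8)(4v^3 + 64v^2 + 340v + 600) + (-8v^2 - 88v - 240)
  4v^3 + 64v^2 + 340v + 600 = (-(1/2)v - 5/2)(-8v^2 - 88v - 240) + (0)
Last nonzero remainder: -8v^2 - 88v - 240. Dividing through by -8 gives the monic gcd v^2 + 11v + 30.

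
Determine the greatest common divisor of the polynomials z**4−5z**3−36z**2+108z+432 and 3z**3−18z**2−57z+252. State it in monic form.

By polynomial division,
  z**4−5z**3−36z**2+108z+432 = ((1/3)z+1/3)(3z**3−18z**2−57z+252) + (−11z**2+43z+348)
  3z**3−18z**2−57z+252 = (−(3/11)z+69/121)(−11z**2+43z+348) + ((1620/121)z+6480/121)
  −11z**2+43z+348 = (−(1331/1620)z+3509/540)((1620/121)z+6480/121) + (0)
Last nonzero remainder: (1620/121)z+6480/121. Dividing through by 1620/121 gives the monic gcd z+4.

z+4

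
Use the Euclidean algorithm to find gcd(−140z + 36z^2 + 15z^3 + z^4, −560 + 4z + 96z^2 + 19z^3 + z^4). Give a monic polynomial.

−140 + 36z + 15z^2 + z^3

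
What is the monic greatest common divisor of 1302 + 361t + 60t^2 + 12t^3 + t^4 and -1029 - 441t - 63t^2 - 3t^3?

7 + t

Euclidean algorithm in ℚ[t]:
  t^4 + 12t^3 + 60t^2 + 361t + 1302 = (-(1/3)t + 3)(-3t^3 - 63t^2 - 441t - 1029) + (102t^2 + 1341t + 4389)
  -3t^3 - 63t^2 - 441t - 1029 = (-(1/34)t - 267/1156)(102t^2 + 1341t + 4389) + (-(2523/1156)t - 17661/1156)
  102t^2 + 1341t + 4389 = (-(39304/841)t - 241604/841)(-(2523/1156)t - 17661/1156) + (0)
Last nonzero remainder: -(2523/1156)t - 17661/1156. Dividing through by -2523/1156 gives the monic gcd t + 7.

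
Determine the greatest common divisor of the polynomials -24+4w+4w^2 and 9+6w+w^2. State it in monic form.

3+w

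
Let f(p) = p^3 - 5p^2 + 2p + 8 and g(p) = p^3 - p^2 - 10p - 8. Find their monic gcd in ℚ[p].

Repeated division with remainder:
  p^3 - 5p^2 + 2p + 8 = (p^3 - p^2 - 10p - 8) + (-4p^2 + 12p + 16)
  p^3 - p^2 - 10p - 8 = (-(1/4)p - 1/2)(-4p^2 + 12p + 16) + (0)
Last nonzero remainder: -4p^2 + 12p + 16. Dividing through by -4 gives the monic gcd p^2 - 3p - 4.

p^2 - 3p - 4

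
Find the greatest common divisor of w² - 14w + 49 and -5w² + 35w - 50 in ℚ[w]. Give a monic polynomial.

1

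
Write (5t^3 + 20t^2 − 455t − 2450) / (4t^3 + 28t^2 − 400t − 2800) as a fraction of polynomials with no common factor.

(5t + 35)/(4t + 40)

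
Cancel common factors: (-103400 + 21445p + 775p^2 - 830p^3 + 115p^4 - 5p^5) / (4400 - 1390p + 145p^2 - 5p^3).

By polynomial division,
  -5p^5 + 115p^4 - 830p^3 + 775p^2 + 21445p - 103400 = (p^2 + 6p + 62)(-5p^3 + 145p^2 - 1390p + 4400) + (-4275p^2 + 81225p - 376200)
  -5p^3 + 145p^2 - 1390p + 4400 = ((1/855)p - 2/171)(-4275p^2 + 81225p - 376200) + (0)
Last nonzero remainder: -4275p^2 + 81225p - 376200. Dividing through by -4275 gives the monic gcd p^2 - 19p + 88.
Cancel p^2 - 19p + 88 from numerator and denominator to get the reduced form.

(235 + 2p - 4p^2 + p^3)/(-10 + p)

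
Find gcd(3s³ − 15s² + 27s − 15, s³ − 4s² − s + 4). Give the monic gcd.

s − 1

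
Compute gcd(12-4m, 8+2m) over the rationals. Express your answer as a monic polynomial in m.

Euclidean algorithm in ℚ[m]:
  -4m+12 = (-2)(2m+8) + (28)
  2m+8 = ((1/14)m+2/7)(28) + (0)
The last nonzero remainder is the constant 28, so the polynomials are coprime and gcd = 1.

1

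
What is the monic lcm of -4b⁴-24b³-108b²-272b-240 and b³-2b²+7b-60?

b⁵+2b⁴+3b³-40b²-212b-240

Repeated division with remainder:
  -4b⁴-24b³-108b²-272b-240 = (-4b-32)(b³-2b²+7b-60) + (-144b²-288b-2160)
  b³-2b²+7b-60 = (-(1/144)b+1/36)(-144b²-288b-2160) + (0)
Last nonzero remainder: -144b²-288b-2160. Dividing through by -144 gives the monic gcd b²+2b+15.
Then lcm(f, g) = f·g / gcd(f, g); expanding and making the result monic gives the answer.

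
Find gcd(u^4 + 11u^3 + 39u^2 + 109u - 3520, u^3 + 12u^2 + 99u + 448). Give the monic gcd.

u^2 + 5u + 64

Repeated division with remainder:
  u^4 + 11u^3 + 39u^2 + 109u - 3520 = (u - 1)(u^3 + 12u^2 + 99u + 448) + (-48u^2 - 240u - 3072)
  u^3 + 12u^2 + 99u + 448 = (-(1/48)u - 7/48)(-48u^2 - 240u - 3072) + (0)
Last nonzero remainder: -48u^2 - 240u - 3072. Dividing through by -48 gives the monic gcd u^2 + 5u + 64.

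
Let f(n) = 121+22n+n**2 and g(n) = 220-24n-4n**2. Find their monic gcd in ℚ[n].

11+n

Apply the Euclidean algorithm:
  n**2+22n+121 = (-1/4)(-4n**2-24n+220) + (16n+176)
  -4n**2-24n+220 = (-(1/4)n+5/4)(16n+176) + (0)
Last nonzero remainder: 16n+176. Dividing through by 16 gives the monic gcd n+11.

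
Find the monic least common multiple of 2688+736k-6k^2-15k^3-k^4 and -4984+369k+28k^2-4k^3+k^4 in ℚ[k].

Repeated division with remainder:
  -k^4-15k^3-6k^2+736k+2688 = (-1)(k^4-4k^3+28k^2+369k-4984) + (-19k^3+22k^2+1105k-2296)
  k^4-4k^3+28k^2+369k-4984 = (-(1/19)k+54/361)(-19k^3+22k^2+1105k-2296) + ((29915/361)k^2+(29915/361)k-1675240/361)
  -19k^3+22k^2+1105k-2296 = (-(6859/29915)k+14801/29915)((29915/361)k^2+(29915/361)k-1675240/361) + (0)
Last nonzero remainder: (29915/361)k^2+(29915/361)k-1675240/361. Dividing through by 29915/361 gives the monic gcd k^2+k-56.
Then lcm(f, g) = f·g / gcd(f, g); expanding and making the result monic gives the answer.

-239232-52064k+1526k^2+569k^3+20k^4+10k^5+k^6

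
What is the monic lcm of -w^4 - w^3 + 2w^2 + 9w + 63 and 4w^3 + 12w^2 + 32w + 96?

w^6 + w^5 + 6w^4 - w^3 - 79w^2 - 72w - 504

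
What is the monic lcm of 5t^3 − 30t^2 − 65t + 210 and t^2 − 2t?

Euclidean algorithm in ℚ[t]:
  5t^3 − 30t^2 − 65t + 210 = (5t − 20)(t^2 − 2t) + (−105t + 210)
  t^2 − 2t = (−(1/105)t)(−105t + 210) + (0)
Last nonzero remainder: −105t + 210. Dividing through by −105 gives the monic gcd t − 2.
Then lcm(f, g) = f·g / gcd(f, g); expanding and making the result monic gives the answer.

t^4 − 6t^3 − 13t^2 + 42t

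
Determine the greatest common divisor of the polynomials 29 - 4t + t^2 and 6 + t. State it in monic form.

1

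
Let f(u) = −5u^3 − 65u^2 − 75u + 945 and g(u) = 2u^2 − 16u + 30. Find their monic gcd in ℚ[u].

u − 3

Apply the Euclidean algorithm:
  −5u^3 − 65u^2 − 75u + 945 = (−(5/2)u − 105/2)(2u^2 − 16u + 30) + (−840u + 2520)
  2u^2 − 16u + 30 = (−(1/420)u + 1/84)(−840u + 2520) + (0)
Last nonzero remainder: −840u + 2520. Dividing through by −840 gives the monic gcd u − 3.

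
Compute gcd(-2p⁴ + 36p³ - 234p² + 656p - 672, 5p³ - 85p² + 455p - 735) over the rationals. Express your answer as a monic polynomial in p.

Euclidean algorithm in ℚ[p]:
  -2p⁴ + 36p³ - 234p² + 656p - 672 = (-(2/5)p + 2/5)(5p³ - 85p² + 455p - 735) + (-18p² + 180p - 378)
  5p³ - 85p² + 455p - 735 = (-(5/18)p + 35/18)(-18p² + 180p - 378) + (0)
Last nonzero remainder: -18p² + 180p - 378. Dividing through by -18 gives the monic gcd p² - 10p + 21.

p² - 10p + 21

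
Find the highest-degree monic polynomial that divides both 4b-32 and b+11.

1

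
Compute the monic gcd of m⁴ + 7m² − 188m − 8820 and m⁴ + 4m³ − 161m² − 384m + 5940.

By polynomial division,
  m⁴ + 7m² − 188m − 8820 = (m⁴ + 4m³ − 161m² − 384m + 5940) + (−4m³ + 168m² + 196m − 14760)
  m⁴ + 4m³ − 161m² − 384m + 5940 = (−(1/4)m − 23/2)(−4m³ + 168m² + 196m − 14760) + (1820m² − 1820m − 163800)
  −4m³ + 168m² + 196m − 14760 = (−(1/455)m + 41/455)(1820m² − 1820m − 163800) + (0)
Last nonzero remainder: 1820m² − 1820m − 163800. Dividing through by 1820 gives the monic gcd m² − m − 90.

m² − m − 90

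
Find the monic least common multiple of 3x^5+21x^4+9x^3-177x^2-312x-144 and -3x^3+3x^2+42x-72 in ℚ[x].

x^6+5x^5-11x^4-65x^3+14x^2+160x+96

Apply the Euclidean algorithm:
  3x^5+21x^4+9x^3-177x^2-312x-144 = (-x^2-8x-25)(-3x^3+3x^2+42x-72) + (162x^2+162x-1944)
  -3x^3+3x^2+42x-72 = (-(1/54)x+1/27)(162x^2+162x-1944) + (0)
Last nonzero remainder: 162x^2+162x-1944. Dividing through by 162 gives the monic gcd x^2+x-12.
Then lcm(f, g) = f·g / gcd(f, g); expanding and making the result monic gives the answer.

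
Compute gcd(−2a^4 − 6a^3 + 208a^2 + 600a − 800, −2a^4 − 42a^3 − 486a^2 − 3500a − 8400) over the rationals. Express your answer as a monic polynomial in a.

Euclidean algorithm in ℚ[a]:
  −2a^4 − 6a^3 + 208a^2 + 600a − 800 = (−2a^4 − 42a^3 − 486a^2 − 3500a − 8400) + (36a^3 + 694a^2 + 4100a + 7600)
  −2a^4 − 42a^3 − 486a^2 − 3500a − 8400 = (−(1/18)a − 31/324)(36a^3 + 694a^2 + 4100a + 7600) + (−(31075/162)a^2 − (217525/81)a − 621500/81)
  36a^3 + 694a^2 + 4100a + 7600 = (−(5832/31075)a − 6156/6215)(−(31075/162)a^2 − (217525/81)a − 621500/81) + (0)
Last nonzero remainder: −(31075/162)a^2 − (217525/81)a − 621500/81. Dividing through by −31075/162 gives the monic gcd a^2 + 14a + 40.

a^2 + 14a + 40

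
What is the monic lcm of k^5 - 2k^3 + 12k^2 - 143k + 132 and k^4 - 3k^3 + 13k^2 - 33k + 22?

k^6 - 2k^5 - 2k^4 + 16k^3 - 167k^2 + 418k - 264

Repeated division with remainder:
  k^5 - 2k^3 + 12k^2 - 143k + 132 = (k + 3)(k^4 - 3k^3 + 13k^2 - 33k + 22) + (-6k^3 + 6k^2 - 66k + 66)
  k^4 - 3k^3 + 13k^2 - 33k + 22 = (-(1/6)k + 1/3)(-6k^3 + 6k^2 - 66k + 66) + (0)
Last nonzero remainder: -6k^3 + 6k^2 - 66k + 66. Dividing through by -6 gives the monic gcd k^3 - k^2 + 11k - 11.
Then lcm(f, g) = f·g / gcd(f, g); expanding and making the result monic gives the answer.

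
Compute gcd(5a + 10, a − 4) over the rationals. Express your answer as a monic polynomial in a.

1

Repeated division with remainder:
  5a + 10 = (5)(a − 4) + (30)
  a − 4 = ((1/30)a − 2/15)(30) + (0)
The last nonzero remainder is the constant 30, so the polynomials are coprime and gcd = 1.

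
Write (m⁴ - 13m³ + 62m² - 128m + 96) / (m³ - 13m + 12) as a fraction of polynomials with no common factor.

(m³ - 10m² + 32m - 32)/(m² + 3m - 4)

Apply the Euclidean algorithm:
  m⁴ - 13m³ + 62m² - 128m + 96 = (m - 13)(m³ - 13m + 12) + (75m² - 309m + 252)
  m³ - 13m + 12 = ((1/75)m + 103/1875)(75m² - 309m + 252) + ((384/625)m - 1152/625)
  75m² - 309m + 252 = ((15625/128)m - 4375/32)((384/625)m - 1152/625) + (0)
Last nonzero remainder: (384/625)m - 1152/625. Dividing through by 384/625 gives the monic gcd m - 3.
Cancel m - 3 from numerator and denominator to get the reduced form.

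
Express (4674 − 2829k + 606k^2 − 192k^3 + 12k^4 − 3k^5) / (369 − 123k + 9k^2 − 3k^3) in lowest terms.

Repeated division with remainder:
  −3k^5 + 12k^4 − 192k^3 + 606k^2 − 2829k + 4674 = (k^2 − k + 20)(−3k^3 + 9k^2 − 123k + 369) + (−66k^2 − 2706)
  −3k^3 + 9k^2 − 123k + 369 = ((1/22)k − 3/22)(−66k^2 − 2706) + (0)
Last nonzero remainder: −66k^2 − 2706. Dividing through by −66 gives the monic gcd k^2 + 41.
Cancel k^2 + 41 from numerator and denominator to get the reduced form.

(−38 + 23k − 4k^2 + k^3)/(−3 + k)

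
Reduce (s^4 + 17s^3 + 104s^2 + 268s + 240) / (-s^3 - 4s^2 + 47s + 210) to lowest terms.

(-s^2 - 6s - 8)/(s - 7)

Euclidean algorithm in ℚ[s]:
  s^4 + 17s^3 + 104s^2 + 268s + 240 = (-s - 13)(-s^3 - 4s^2 + 47s + 210) + (99s^2 + 1089s + 2970)
  -s^3 - 4s^2 + 47s + 210 = (-(1/99)s + 7/99)(99s^2 + 1089s + 2970) + (0)
Last nonzero remainder: 99s^2 + 1089s + 2970. Dividing through by 99 gives the monic gcd s^2 + 11s + 30.
Cancel s^2 + 11s + 30 from numerator and denominator to get the reduced form.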